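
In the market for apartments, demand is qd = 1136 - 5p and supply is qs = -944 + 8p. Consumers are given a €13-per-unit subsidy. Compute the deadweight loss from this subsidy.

Deadweight loss = €260

Pre-subsidy: 1136 - 5p = -944 + 8p gives p* = 160, q* = 336.
With the rebate, buyers effectively pay pb = ps − 13, where ps is the price sellers receive.
Demand in terms of ps becomes qd = 1136 − 5(ps − 13) = 1201 - 5ps. Setting this equal to supply: 1201 - 5ps = -944 + 8ps, so ps = 165.
Buyers pay pb = 165 − 13 = 152; q' = -944 + 8·165 = 376.
The subsidy expands output by 376 − 336 = 40 past the efficient level; on those units the gap between marginal cost and willingness to pay runs from 0 up to 13.
DWL = ½ × 13 × 40 = 260.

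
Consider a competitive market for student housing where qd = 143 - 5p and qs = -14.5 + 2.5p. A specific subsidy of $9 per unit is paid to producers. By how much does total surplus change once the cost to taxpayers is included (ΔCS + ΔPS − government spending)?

Pre-subsidy: 143 - 5p = -14.5 + 2.5p gives p* = 21, q* = 38.
With the subsidy, sellers receive ps = pb + 9 for each unit, where pb is the price buyers pay.
Supply in terms of pb becomes qs = -14.5 + 2.5(pb + 9) = 8 + 2.5pb. Setting this equal to demand: 143 - 5pb = 8 + 2.5pb, so pb = 18.
Sellers receive ps = 18 + 9 = 27; q' = 143 − 5·18 = 53.
ΔCS = ½(38 + 53)(21 − 18) = 136.5; ΔPS = ½(38 + 53)(27 − 21) = 273.
Government spending = 9 × 53 = 477.
Net change = 136.5 + 273 − 477 = -67.5. The loss equals the DWL triangle ½·9·15.

Net change in total surplus = -$67.5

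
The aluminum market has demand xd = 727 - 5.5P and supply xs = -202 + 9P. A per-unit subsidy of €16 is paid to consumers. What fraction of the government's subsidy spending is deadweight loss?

Pre-subsidy: 727 - 5.5P = -202 + 9P gives P* = 1858/29, x* = 10864/29.
With the rebate, buyers effectively pay Pb = Ps − 16, where Ps is the price sellers receive.
Demand in terms of Ps becomes xd = 727 − 5.5(Ps − 16) = 815 - 5.5Ps. Setting this equal to supply: 815 - 5.5Ps = -202 + 9Ps, so Ps = 2034/29.
Buyers pay Pb = 2034/29 − 16 = 1570/29; x' = -202 + 9·(2034/29) = 12448/29.
ΔCS = ½(10864/29 + 12448/29)(1858/29 − 1570/29) = 3356928/841; ΔPS = ½(10864/29 + 12448/29)(2034/29 − 1858/29) = 2051456/841.
Government spending = 16 × 12448/29 = 199168/29.
DWL = ½ × 16 × (12448/29 − 10864/29) = 12672/29; fraction = (12672/29) / (199168/29) = 99/1556.

DWL / government spending = 99/1556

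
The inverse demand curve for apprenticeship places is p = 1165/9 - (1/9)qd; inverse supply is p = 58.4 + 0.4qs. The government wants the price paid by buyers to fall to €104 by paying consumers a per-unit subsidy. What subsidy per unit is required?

At a buyer price of 104, quantity demanded is 1165 − 9·104 = 229.
Sellers supply 229 only when they receive ps = 58.4 + 0.4·229 = 150.
s = ps − pb = 150 − 104 = 46.

Required subsidy s = €46 per unit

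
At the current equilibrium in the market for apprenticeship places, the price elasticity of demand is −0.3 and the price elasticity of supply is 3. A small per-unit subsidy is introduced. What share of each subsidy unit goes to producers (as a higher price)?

For a small subsidy around the equilibrium, the benefit split depends on the relative slopes, which at a point are proportional to the elasticities.
Buyer share = εs/(εs + |εd|) = 3/(3 + 0.3) = 10/11; seller share = |εd|/(εs + |εd|) = 1/11.
So producers capture 1/11 of the subsidy.

Producer share = 1/11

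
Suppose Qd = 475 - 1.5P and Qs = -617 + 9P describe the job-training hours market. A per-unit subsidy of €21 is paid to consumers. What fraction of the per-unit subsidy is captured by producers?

Pre-subsidy: 475 - 1.5P = -617 + 9P gives P* = 104, Q* = 319.
With the rebate, buyers effectively pay Pb = Ps − 21, where Ps is the price sellers receive.
Demand in terms of Ps becomes Qd = 475 − 1.5(Ps − 21) = 506.5 - 1.5Ps. Setting this equal to supply: 506.5 - 1.5Ps = -617 + 9Ps, so Ps = 107.
Buyers pay Pb = 107 − 21 = 86; Q' = -617 + 9·107 = 346.
Buyers' price falls by P* − Pb = 104 − 86 = 18; sellers' price rises by Ps − P* = 107 − 104 = 3.
So producers capture 3/21 = 1/7 of each unit of subsidy.

Producer share = 1/7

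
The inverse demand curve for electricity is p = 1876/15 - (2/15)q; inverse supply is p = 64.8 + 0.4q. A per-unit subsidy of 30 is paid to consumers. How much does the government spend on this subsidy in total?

Government cost = 5077.5

Pre-subsidy: 1876/15 - (2/15)q = 64.8 + 0.4q gives q* = 113 and p* = 110.
With the rebate, buyers effectively pay pb = ps − 30, where ps is the price sellers receive.
On the curves, pb = 1876/15 - (2/15)q and ps = 64.8 + 0.4q; the wedge ps − pb = 30 gives 64.8 + 0.4q − (1876/15 - (2/15)q) = 30, so q' = 169.25.
Then pb = 1876/15 − (2/15)·169.25 = 102.5 and ps = 64.8 + 0.4·169.25 = 132.5.
Government outlay = subsidy × quantity = 30 × 169.25 = 5077.5.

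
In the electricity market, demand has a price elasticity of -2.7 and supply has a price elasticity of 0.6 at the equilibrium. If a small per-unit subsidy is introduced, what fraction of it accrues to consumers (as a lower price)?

Consumer share = 2/11

For a small subsidy around the equilibrium, the benefit split depends on the relative slopes, which at a point are proportional to the elasticities.
Buyer share = εs/(εs + |εd|) = 0.6/(0.6 + 2.7) = 2/11; seller share = |εd|/(εs + |εd|) = 9/11.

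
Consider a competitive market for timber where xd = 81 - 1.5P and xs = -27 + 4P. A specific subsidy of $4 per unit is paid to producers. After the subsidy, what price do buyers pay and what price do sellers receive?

Pre-subsidy: 81 - 1.5P = -27 + 4P gives P* = 216/11, x* = 567/11.
With the subsidy, sellers receive Ps = Pb + 4 for each unit, where Pb is the price buyers pay.
Supply in terms of Pb becomes xs = -27 + 4(Pb + 4) = -11 + 4Pb. Setting this equal to demand: 81 - 1.5Pb = -11 + 4Pb, so Pb = 184/11.
Sellers receive Ps = 184/11 + 4 = 228/11; x' = 81 − 1.5·(184/11) = 615/11.

Buyers pay 184/11; sellers receive 228/11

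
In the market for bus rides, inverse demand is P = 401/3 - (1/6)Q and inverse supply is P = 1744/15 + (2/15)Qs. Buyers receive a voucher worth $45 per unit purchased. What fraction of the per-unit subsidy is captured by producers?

Producer share = 4/9

Pre-subsidy: 401/3 - (1/6)Q = 1744/15 + (2/15)Q gives Q* = 58 and P* = 124.
With the rebate, buyers effectively pay Pb = Ps − 45, where Ps is the price sellers receive.
On the curves, Pb = 401/3 - (1/6)Q and Ps = 1744/15 + (2/15)Q; the wedge Ps − Pb = 45 gives 1744/15 + (2/15)Q − (401/3 - (1/6)Q) = 45, so Q' = 208.
Then Pb = 401/3 − (1/6)·208 = 99 and Ps = 1744/15 + (2/15)·208 = 144.
Buyers' price falls by P* − Pb = 124 − 99 = 25; sellers' price rises by Ps − P* = 144 − 124 = 20.
So producers capture 20/45 = 4/9 of each unit of subsidy.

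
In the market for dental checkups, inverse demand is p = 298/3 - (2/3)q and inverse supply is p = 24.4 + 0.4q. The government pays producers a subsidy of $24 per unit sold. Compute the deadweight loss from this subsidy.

Pre-subsidy: 298/3 - (2/3)q = 24.4 + 0.4q gives q* = 70.25 and p* = 52.5.
With the subsidy, sellers receive ps = pb + 24 for each unit, where pb is the price buyers pay.
On the curves, pb = 298/3 - (2/3)q and ps = 24.4 + 0.4q; the wedge ps − pb = 24 gives 24.4 + 0.4q − (298/3 - (2/3)q) = 24, so q' = 92.75.
Then pb = 298/3 − (2/3)·92.75 = 37.5 and ps = 24.4 + 0.4·92.75 = 61.5.
The subsidy expands output by 92.75 − 70.25 = 22.5 past the efficient level; on those units the gap between marginal cost and willingness to pay runs from 0 up to 24.
DWL = ½ × 24 × 22.5 = 270.

Deadweight loss = $270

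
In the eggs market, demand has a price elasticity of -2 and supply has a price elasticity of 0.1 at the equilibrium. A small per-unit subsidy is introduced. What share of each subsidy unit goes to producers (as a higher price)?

Producer share = 20/21

For a small subsidy around the equilibrium, the benefit split depends on the relative slopes, which at a point are proportional to the elasticities.
Buyer share = εs/(εs + |εd|) = 0.1/(0.1 + 2) = 1/21; seller share = |εd|/(εs + |εd|) = 20/21.
So producers capture 20/21 of the subsidy.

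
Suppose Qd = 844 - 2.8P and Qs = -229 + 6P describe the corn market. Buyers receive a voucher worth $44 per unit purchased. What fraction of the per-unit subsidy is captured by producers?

Producer share = 7/22

Pre-subsidy: 844 - 2.8P = -229 + 6P gives P* = 5365/44, Q* = 11057/22.
With the rebate, buyers effectively pay Pb = Ps − 44, where Ps is the price sellers receive.
Demand in terms of Ps becomes Qd = 844 − 2.8(Ps − 44) = 967.2 - 2.8Ps. Setting this equal to supply: 967.2 - 2.8Ps = -229 + 6Ps, so Ps = 5981/44.
Buyers pay Pb = 5981/44 − 44 = 4045/44; Q' = -229 + 6·(5981/44) = 12905/22.
Buyers' price falls by P* − Pb = 5365/44 − 4045/44 = 30; sellers' price rises by Ps − P* = 5981/44 − 5365/44 = 14.
So producers capture 14/44 = 7/22 of each unit of subsidy.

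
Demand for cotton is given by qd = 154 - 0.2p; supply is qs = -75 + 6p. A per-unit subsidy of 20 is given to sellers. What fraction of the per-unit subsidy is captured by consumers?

Consumer share = 30/31

Pre-subsidy: 154 - 0.2p = -75 + 6p gives p* = 1145/31, q* = 4545/31.
With the subsidy, sellers receive ps = pb + 20 for each unit, where pb is the price buyers pay.
Supply in terms of pb becomes qs = -75 + 6(pb + 20) = 45 + 6pb. Setting this equal to demand: 154 - 0.2pb = 45 + 6pb, so pb = 545/31.
Sellers receive ps = 545/31 + 20 = 1165/31; q' = 154 − 0.2·(545/31) = 4665/31.
Buyers' price falls by p* − pb = 1145/31 − 545/31 = 600/31; sellers' price rises by ps − p* = 1165/31 − 1145/31 = 20/31.
So consumers capture (600/31)/20 = 30/31 of each unit of subsidy.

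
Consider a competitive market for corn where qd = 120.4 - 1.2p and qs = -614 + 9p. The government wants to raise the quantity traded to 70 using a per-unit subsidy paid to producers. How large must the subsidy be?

Required subsidy s = 34 per unit

At q = 70, invert demand for the buyer price: pb = (120.4 − 70)/1.2 = 42; invert supply for the seller price: ps = (70 − (-614))/9 = 76.
The subsidy must fill the gap: s = ps − pb = 76 − 42 = 34.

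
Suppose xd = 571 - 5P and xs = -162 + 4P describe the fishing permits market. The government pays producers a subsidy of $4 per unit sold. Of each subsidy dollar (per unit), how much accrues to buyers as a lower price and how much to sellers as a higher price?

Buyers gain 16/9 per unit; sellers gain 20/9 per unit

Pre-subsidy: 571 - 5P = -162 + 4P gives P* = 733/9, x* = 1474/9.
With the subsidy, sellers receive Ps = Pb + 4 for each unit, where Pb is the price buyers pay.
Supply in terms of Pb becomes xs = -162 + 4(Pb + 4) = -146 + 4Pb. Setting this equal to demand: 571 - 5Pb = -146 + 4Pb, so Pb = 239/3.
Sellers receive Ps = 239/3 + 4 = 251/3; x' = 571 − 5·(239/3) = 518/3.
Buyers' price falls by P* − Pb = 733/9 − 239/3 = 16/9; sellers' price rises by Ps − P* = 251/3 − 733/9 = 20/9.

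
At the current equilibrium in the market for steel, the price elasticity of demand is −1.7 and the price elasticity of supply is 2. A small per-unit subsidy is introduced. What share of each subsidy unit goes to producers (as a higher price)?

For a small subsidy around the equilibrium, the benefit split depends on the relative slopes, which at a point are proportional to the elasticities.
Buyer share = εs/(εs + |εd|) = 2/(2 + 1.7) = 20/37; seller share = |εd|/(εs + |εd|) = 17/37.
So producers capture 17/37 of the subsidy.

Producer share = 17/37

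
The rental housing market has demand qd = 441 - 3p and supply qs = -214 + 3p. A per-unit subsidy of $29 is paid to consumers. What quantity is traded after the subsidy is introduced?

q' = 157

Pre-subsidy: 441 - 3p = -214 + 3p gives p* = 655/6, q* = 113.5.
With the rebate, buyers effectively pay pb = ps − 29, where ps is the price sellers receive.
Demand in terms of ps becomes qd = 441 − 3(ps − 29) = 528 - 3ps. Setting this equal to supply: 528 - 3ps = -214 + 3ps, so ps = 371/3.
Buyers pay pb = 371/3 − 29 = 284/3; q' = -214 + 3·(371/3) = 157.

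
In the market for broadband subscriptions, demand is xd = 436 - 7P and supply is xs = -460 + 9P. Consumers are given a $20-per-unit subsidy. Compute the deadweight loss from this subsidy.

Deadweight loss = $787.5

Pre-subsidy: 436 - 7P = -460 + 9P gives P* = 56, x* = 44.
With the rebate, buyers effectively pay Pb = Ps − 20, where Ps is the price sellers receive.
Demand in terms of Ps becomes xd = 436 − 7(Ps − 20) = 576 - 7Ps. Setting this equal to supply: 576 - 7Ps = -460 + 9Ps, so Ps = 64.75.
Buyers pay Pb = 64.75 − 20 = 44.75; x' = -460 + 9·64.75 = 122.75.
The subsidy expands output by 122.75 − 44 = 78.75 past the efficient level; on those units the gap between marginal cost and willingness to pay runs from 0 up to 20.
DWL = ½ × 20 × 78.75 = 787.5.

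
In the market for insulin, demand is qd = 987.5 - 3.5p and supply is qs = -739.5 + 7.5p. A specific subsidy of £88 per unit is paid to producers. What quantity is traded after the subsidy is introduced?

Pre-subsidy: 987.5 - 3.5p = -739.5 + 7.5p gives p* = 157, q* = 438.
With the subsidy, sellers receive ps = pb + 88 for each unit, where pb is the price buyers pay.
Supply in terms of pb becomes qs = -739.5 + 7.5(pb + 88) = -79.5 + 7.5pb. Setting this equal to demand: 987.5 - 3.5pb = -79.5 + 7.5pb, so pb = 97.
Sellers receive ps = 97 + 88 = 185; q' = 987.5 − 3.5·97 = 648.

q' = 648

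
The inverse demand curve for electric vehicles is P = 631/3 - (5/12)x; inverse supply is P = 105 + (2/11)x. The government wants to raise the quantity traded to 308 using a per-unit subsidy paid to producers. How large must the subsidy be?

At x = 308, from the demand curve buyers pay Pb = 631/3 − (5/12)·308 = 82; from the supply curve sellers need Ps = 105 + (2/11)·308 = 161.
The subsidy must fill the gap: s = Ps − Pb = 161 − 82 = 79.

Required subsidy s = 79 per unit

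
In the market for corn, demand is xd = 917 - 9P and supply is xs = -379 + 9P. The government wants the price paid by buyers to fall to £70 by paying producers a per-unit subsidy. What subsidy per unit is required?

At a buyer price of 70, quantity demanded is 917 − 9·70 = 287.
Sellers supply 287 only when they receive Ps with -379 + 9·Ps = 287, i.e. Ps = 74.
s = Ps − Pb = 74 − 70 = 4.

Required subsidy s = £4 per unit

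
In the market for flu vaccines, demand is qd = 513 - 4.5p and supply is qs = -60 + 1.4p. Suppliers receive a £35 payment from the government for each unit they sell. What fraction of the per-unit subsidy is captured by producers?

Producer share = 45/59

Pre-subsidy: 513 - 4.5p = -60 + 1.4p gives p* = 5730/59, q* = 4482/59.
With the subsidy, sellers receive ps = pb + 35 for each unit, where pb is the price buyers pay.
Supply in terms of pb becomes qs = -60 + 1.4(pb + 35) = -11 + 1.4pb. Setting this equal to demand: 513 - 4.5pb = -11 + 1.4pb, so pb = 5240/59.
Sellers receive ps = 5240/59 + 35 = 7305/59; q' = 513 − 4.5·(5240/59) = 6687/59.
Buyers' price falls by p* − pb = 5730/59 − 5240/59 = 490/59; sellers' price rises by ps − p* = 7305/59 − 5730/59 = 1575/59.
So producers capture (1575/59)/35 = 45/59 of each unit of subsidy.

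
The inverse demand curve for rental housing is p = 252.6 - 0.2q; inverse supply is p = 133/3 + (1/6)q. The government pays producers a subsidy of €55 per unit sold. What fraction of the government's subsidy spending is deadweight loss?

DWL / government spending = 75/718

Pre-subsidy: 252.6 - 0.2q = 133/3 + (1/6)q gives q* = 568 and p* = 139.
With the subsidy, sellers receive ps = pb + 55 for each unit, where pb is the price buyers pay.
On the curves, pb = 252.6 - 0.2q and ps = 133/3 + (1/6)q; the wedge ps − pb = 55 gives 133/3 + (1/6)q − (252.6 - 0.2q) = 55, so q' = 718.
Then pb = 252.6 − 0.2·718 = 109 and ps = 133/3 + (1/6)·718 = 164.
ΔCS = ½(568 + 718)(139 − 109) = 19290; ΔPS = ½(568 + 718)(164 − 139) = 16075.
Government spending = 55 × 718 = 39490.
DWL = ½ × 55 × (718 − 568) = 4125; fraction = 4125 / 39490 = 75/718.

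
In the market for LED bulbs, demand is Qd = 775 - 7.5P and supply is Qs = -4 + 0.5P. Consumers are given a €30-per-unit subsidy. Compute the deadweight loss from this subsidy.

Pre-subsidy: 775 - 7.5P = -4 + 0.5P gives P* = 97.375, Q* = 44.6875.
With the rebate, buyers effectively pay Pb = Ps − 30, where Ps is the price sellers receive.
Demand in terms of Ps becomes Qd = 775 − 7.5(Ps − 30) = 1000 - 7.5Ps. Setting this equal to supply: 1000 - 7.5Ps = -4 + 0.5Ps, so Ps = 125.5.
Buyers pay Pb = 125.5 − 30 = 95.5; Q' = -4 + 0.5·125.5 = 58.75.
The subsidy expands output by 58.75 − 44.6875 = 14.0625 past the efficient level; on those units the gap between marginal cost and willingness to pay runs from 0 up to 30.
DWL = ½ × 30 × 14.0625 = 210.9375.

Deadweight loss = €210.9375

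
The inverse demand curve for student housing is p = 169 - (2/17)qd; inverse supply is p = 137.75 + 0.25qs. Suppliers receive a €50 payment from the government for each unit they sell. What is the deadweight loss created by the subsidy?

Deadweight loss = €3400

Pre-subsidy: 169 - (2/17)q = 137.75 + 0.25q gives q* = 85 and p* = 159.
With the subsidy, sellers receive ps = pb + 50 for each unit, where pb is the price buyers pay.
On the curves, pb = 169 - (2/17)q and ps = 137.75 + 0.25q; the wedge ps − pb = 50 gives 137.75 + 0.25q − (169 - (2/17)q) = 50, so q' = 221.
Then pb = 169 − (2/17)·221 = 143 and ps = 137.75 + 0.25·221 = 193.
The subsidy expands output by 221 − 85 = 136 past the efficient level; on those units the gap between marginal cost and willingness to pay runs from 0 up to 50.
DWL = ½ × 50 × 136 = 3400.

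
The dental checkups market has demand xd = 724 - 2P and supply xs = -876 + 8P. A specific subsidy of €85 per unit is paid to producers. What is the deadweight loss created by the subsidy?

Deadweight loss = €5780

Pre-subsidy: 724 - 2P = -876 + 8P gives P* = 160, x* = 404.
With the subsidy, sellers receive Ps = Pb + 85 for each unit, where Pb is the price buyers pay.
Supply in terms of Pb becomes xs = -876 + 8(Pb + 85) = -196 + 8Pb. Setting this equal to demand: 724 - 2Pb = -196 + 8Pb, so Pb = 92.
Sellers receive Ps = 92 + 85 = 177; x' = 724 − 2·92 = 540.
The subsidy expands output by 540 − 404 = 136 past the efficient level; on those units the gap between marginal cost and willingness to pay runs from 0 up to 85.
DWL = ½ × 85 × 136 = 5780.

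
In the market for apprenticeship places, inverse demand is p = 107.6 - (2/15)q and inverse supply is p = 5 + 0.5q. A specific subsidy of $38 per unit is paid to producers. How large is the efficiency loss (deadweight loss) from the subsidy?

Deadweight loss = $1140

Pre-subsidy: 107.6 - (2/15)q = 5 + 0.5q gives q* = 162 and p* = 86.
With the subsidy, sellers receive ps = pb + 38 for each unit, where pb is the price buyers pay.
On the curves, pb = 107.6 - (2/15)q and ps = 5 + 0.5q; the wedge ps − pb = 38 gives 5 + 0.5q − (107.6 - (2/15)q) = 38, so q' = 222.
Then pb = 107.6 − (2/15)·222 = 78 and ps = 5 + 0.5·222 = 116.
The subsidy expands output by 222 − 162 = 60 past the efficient level; on those units the gap between marginal cost and willingness to pay runs from 0 up to 38.
DWL = ½ × 38 × 60 = 1140.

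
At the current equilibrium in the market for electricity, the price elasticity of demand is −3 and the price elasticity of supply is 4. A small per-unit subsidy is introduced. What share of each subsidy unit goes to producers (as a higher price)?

For a small subsidy around the equilibrium, the benefit split depends on the relative slopes, which at a point are proportional to the elasticities.
Buyer share = εs/(εs + |εd|) = 4/(4 + 3) = 4/7; seller share = |εd|/(εs + |εd|) = 3/7.
So producers capture 3/7 of the subsidy.

Producer share = 3/7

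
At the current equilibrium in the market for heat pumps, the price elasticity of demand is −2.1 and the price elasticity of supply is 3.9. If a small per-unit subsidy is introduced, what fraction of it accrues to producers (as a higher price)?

Producer share = 0.35

For a small subsidy around the equilibrium, the benefit split depends on the relative slopes, which at a point are proportional to the elasticities.
Buyer share = εs/(εs + |εd|) = 3.9/(3.9 + 2.1) = 0.65; seller share = |εd|/(εs + |εd|) = 0.35.
So producers capture 0.35 of the subsidy.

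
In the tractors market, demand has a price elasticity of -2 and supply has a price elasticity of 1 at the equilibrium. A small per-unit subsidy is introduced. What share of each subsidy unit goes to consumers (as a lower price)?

Consumer share = 1/3

For a small subsidy around the equilibrium, the benefit split depends on the relative slopes, which at a point are proportional to the elasticities.
Buyer share = εs/(εs + |εd|) = 1/(1 + 2) = 1/3; seller share = |εd|/(εs + |εd|) = 2/3.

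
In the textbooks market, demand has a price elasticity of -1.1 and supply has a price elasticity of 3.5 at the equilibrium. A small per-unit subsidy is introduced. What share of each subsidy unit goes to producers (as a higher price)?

For a small subsidy around the equilibrium, the benefit split depends on the relative slopes, which at a point are proportional to the elasticities.
Buyer share = εs/(εs + |εd|) = 3.5/(3.5 + 1.1) = 35/46; seller share = |εd|/(εs + |εd|) = 11/46.
So producers capture 11/46 of the subsidy.

Producer share = 11/46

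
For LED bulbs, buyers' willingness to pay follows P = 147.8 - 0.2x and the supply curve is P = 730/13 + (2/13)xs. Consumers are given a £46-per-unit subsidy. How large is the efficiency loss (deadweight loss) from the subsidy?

Deadweight loss = £2990

Pre-subsidy: 147.8 - 0.2x = 730/13 + (2/13)x gives x* = 259 and P* = 96.
With the rebate, buyers effectively pay Pb = Ps − 46, where Ps is the price sellers receive.
On the curves, Pb = 147.8 - 0.2x and Ps = 730/13 + (2/13)x; the wedge Ps − Pb = 46 gives 730/13 + (2/13)x − (147.8 - 0.2x) = 46, so x' = 389.
Then Pb = 147.8 − 0.2·389 = 70 and Ps = 730/13 + (2/13)·389 = 116.
The subsidy expands output by 389 − 259 = 130 past the efficient level; on those units the gap between marginal cost and willingness to pay runs from 0 up to 46.
DWL = ½ × 46 × 130 = 2990.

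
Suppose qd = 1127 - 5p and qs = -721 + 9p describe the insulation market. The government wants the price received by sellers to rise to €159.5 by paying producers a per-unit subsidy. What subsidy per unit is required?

Required subsidy s = €77 per unit

At a seller price of 159.5, quantity supplied is -721 + 9·159.5 = 714.5.
Buyers absorb 714.5 only when they pay pb with 1127 − 5·pb = 714.5, i.e. pb = 82.5.
s = ps − pb = 159.5 − 82.5 = 77.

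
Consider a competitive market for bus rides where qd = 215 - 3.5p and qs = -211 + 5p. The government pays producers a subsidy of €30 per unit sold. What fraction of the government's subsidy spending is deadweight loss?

Pre-subsidy: 215 - 3.5p = -211 + 5p gives p* = 852/17, q* = 673/17.
With the subsidy, sellers receive ps = pb + 30 for each unit, where pb is the price buyers pay.
Supply in terms of pb becomes qs = -211 + 5(pb + 30) = -61 + 5pb. Setting this equal to demand: 215 - 3.5pb = -61 + 5pb, so pb = 552/17.
Sellers receive ps = 552/17 + 30 = 1062/17; q' = 215 − 3.5·(552/17) = 1723/17.
ΔCS = ½(673/17 + 1723/17)(852/17 − 552/17) = 359400/289; ΔPS = ½(673/17 + 1723/17)(1062/17 − 852/17) = 251580/289.
Government spending = 30 × 1723/17 = 51690/17.
DWL = ½ × 30 × (1723/17 − 673/17) = 15750/17; fraction = (15750/17) / (51690/17) = 525/1723.

DWL / government spending = 525/1723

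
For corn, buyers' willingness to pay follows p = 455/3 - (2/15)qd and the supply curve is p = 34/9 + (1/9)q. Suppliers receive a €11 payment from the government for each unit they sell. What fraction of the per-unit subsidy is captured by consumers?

Pre-subsidy: 455/3 - (2/15)q = 34/9 + (1/9)q gives q* = 605 and p* = 71.
With the subsidy, sellers receive ps = pb + 11 for each unit, where pb is the price buyers pay.
On the curves, pb = 455/3 - (2/15)q and ps = 34/9 + (1/9)q; the wedge ps − pb = 11 gives 34/9 + (1/9)q − (455/3 - (2/15)q) = 11, so q' = 650.
Then pb = 455/3 − (2/15)·650 = 65 and ps = 34/9 + (1/9)·650 = 76.
Buyers' price falls by p* − pb = 71 − 65 = 6; sellers' price rises by ps − p* = 76 − 71 = 5.
So consumers capture 6/11 = 6/11 of each unit of subsidy.

Consumer share = 6/11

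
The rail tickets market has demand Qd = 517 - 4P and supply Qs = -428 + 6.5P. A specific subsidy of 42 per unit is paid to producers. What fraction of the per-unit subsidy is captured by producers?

Producer share = 8/21

Pre-subsidy: 517 - 4P = -428 + 6.5P gives P* = 90, Q* = 157.
With the subsidy, sellers receive Ps = Pb + 42 for each unit, where Pb is the price buyers pay.
Supply in terms of Pb becomes Qs = -428 + 6.5(Pb + 42) = -155 + 6.5Pb. Setting this equal to demand: 517 - 4Pb = -155 + 6.5Pb, so Pb = 64.
Sellers receive Ps = 64 + 42 = 106; Q' = 517 − 4·64 = 261.
Buyers' price falls by P* − Pb = 90 − 64 = 26; sellers' price rises by Ps − P* = 106 − 90 = 16.
So producers capture 16/42 = 8/21 of each unit of subsidy.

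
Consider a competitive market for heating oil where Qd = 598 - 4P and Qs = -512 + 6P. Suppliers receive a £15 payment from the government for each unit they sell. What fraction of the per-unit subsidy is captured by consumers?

Pre-subsidy: 598 - 4P = -512 + 6P gives P* = 111, Q* = 154.
With the subsidy, sellers receive Ps = Pb + 15 for each unit, where Pb is the price buyers pay.
Supply in terms of Pb becomes Qs = -512 + 6(Pb + 15) = -422 + 6Pb. Setting this equal to demand: 598 - 4Pb = -422 + 6Pb, so Pb = 102.
Sellers receive Ps = 102 + 15 = 117; Q' = 598 − 4·102 = 190.
Buyers' price falls by P* − Pb = 111 − 102 = 9; sellers' price rises by Ps − P* = 117 − 111 = 6.
So consumers capture 9/15 = 0.6 of each unit of subsidy.

Consumer share = 0.6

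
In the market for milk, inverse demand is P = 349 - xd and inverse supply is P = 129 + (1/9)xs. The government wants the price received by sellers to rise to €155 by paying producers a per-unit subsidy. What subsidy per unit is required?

Required subsidy s = €40 per unit

At a seller price of 155, quantity supplied is -1161 + 9·155 = 234.
Buyers absorb 234 only when they pay Pb = 349 − 1·234 = 115.
s = Ps − Pb = 155 − 115 = 40.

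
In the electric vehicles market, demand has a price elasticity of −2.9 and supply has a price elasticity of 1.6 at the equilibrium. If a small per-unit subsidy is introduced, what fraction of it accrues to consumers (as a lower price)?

Consumer share = 16/45

For a small subsidy around the equilibrium, the benefit split depends on the relative slopes, which at a point are proportional to the elasticities.
Buyer share = εs/(εs + |εd|) = 1.6/(1.6 + 2.9) = 16/45; seller share = |εd|/(εs + |εd|) = 29/45.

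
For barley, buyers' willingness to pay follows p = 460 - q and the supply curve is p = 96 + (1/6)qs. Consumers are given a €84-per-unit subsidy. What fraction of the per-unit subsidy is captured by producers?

Producer share = 1/7

Pre-subsidy: 460 - q = 96 + (1/6)q gives q* = 312 and p* = 148.
With the rebate, buyers effectively pay pb = ps − 84, where ps is the price sellers receive.
On the curves, pb = 460 - q and ps = 96 + (1/6)q; the wedge ps − pb = 84 gives 96 + (1/6)q − (460 - q) = 84, so q' = 384.
Then pb = 460 − 1·384 = 76 and ps = 96 + (1/6)·384 = 160.
Buyers' price falls by p* − pb = 148 − 76 = 72; sellers' price rises by ps − p* = 160 − 148 = 12.
So producers capture 12/84 = 1/7 of each unit of subsidy.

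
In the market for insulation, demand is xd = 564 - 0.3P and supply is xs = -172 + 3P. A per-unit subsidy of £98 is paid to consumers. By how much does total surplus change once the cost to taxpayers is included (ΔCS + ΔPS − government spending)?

Pre-subsidy: 564 - 0.3P = -172 + 3P gives P* = 7360/33, x* = 5468/11.
With the rebate, buyers effectively pay Pb = Ps − 98, where Ps is the price sellers receive.
Demand in terms of Ps becomes xd = 564 − 0.3(Ps − 98) = 593.4 - 0.3Ps. Setting this equal to supply: 593.4 - 0.3Ps = -172 + 3Ps, so Ps = 7654/33.
Buyers pay Pb = 7654/33 − 98 = 4420/33; x' = -172 + 3·(7654/33) = 5762/11.
ΔCS = ½(5468/11 + 5762/11)(7360/33 − 4420/33) = 5502700/121; ΔPS = ½(5468/11 + 5762/11)(7654/33 − 7360/33) = 550270/121.
Government spending = 98 × 5762/11 = 564676/11.
Net change = 5502700/121 + 550270/121 − 564676/11 = -14406/11. The loss equals the DWL triangle ½·98·294/11.

Net change in total surplus = -14406/11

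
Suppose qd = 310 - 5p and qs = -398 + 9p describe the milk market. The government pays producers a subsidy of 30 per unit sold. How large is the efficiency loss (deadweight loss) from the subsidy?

Deadweight loss = 10125/7

Pre-subsidy: 310 - 5p = -398 + 9p gives p* = 354/7, q* = 400/7.
With the subsidy, sellers receive ps = pb + 30 for each unit, where pb is the price buyers pay.
Supply in terms of pb becomes qs = -398 + 9(pb + 30) = -128 + 9pb. Setting this equal to demand: 310 - 5pb = -128 + 9pb, so pb = 219/7.
Sellers receive ps = 219/7 + 30 = 429/7; q' = 310 − 5·(219/7) = 1075/7.
The subsidy expands output by 1075/7 − 400/7 = 675/7 past the efficient level; on those units the gap between marginal cost and willingness to pay runs from 0 up to 30.
DWL = ½ × 30 × 675/7 = 10125/7.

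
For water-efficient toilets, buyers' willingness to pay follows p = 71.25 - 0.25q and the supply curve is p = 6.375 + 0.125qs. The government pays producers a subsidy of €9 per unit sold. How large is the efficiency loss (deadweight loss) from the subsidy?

Deadweight loss = €108

Pre-subsidy: 71.25 - 0.25q = 6.375 + 0.125q gives q* = 173 and p* = 28.
With the subsidy, sellers receive ps = pb + 9 for each unit, where pb is the price buyers pay.
On the curves, pb = 71.25 - 0.25q and ps = 6.375 + 0.125q; the wedge ps − pb = 9 gives 6.375 + 0.125q − (71.25 - 0.25q) = 9, so q' = 197.
Then pb = 71.25 − 0.25·197 = 22 and ps = 6.375 + 0.125·197 = 31.
The subsidy expands output by 197 − 173 = 24 past the efficient level; on those units the gap between marginal cost and willingness to pay runs from 0 up to 9.
DWL = ½ × 9 × 24 = 108.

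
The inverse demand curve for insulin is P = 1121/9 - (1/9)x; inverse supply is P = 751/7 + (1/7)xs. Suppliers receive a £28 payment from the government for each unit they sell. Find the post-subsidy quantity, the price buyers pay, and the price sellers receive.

x' = 178.25; buyers pay £104.75; sellers receive £132.75

Pre-subsidy: 1121/9 - (1/9)x = 751/7 + (1/7)x gives x* = 68 and P* = 117.
With the subsidy, sellers receive Ps = Pb + 28 for each unit, where Pb is the price buyers pay.
On the curves, Pb = 1121/9 - (1/9)x and Ps = 751/7 + (1/7)x; the wedge Ps − Pb = 28 gives 751/7 + (1/7)x − (1121/9 - (1/9)x) = 28, so x' = 178.25.
Then Pb = 1121/9 − (1/9)·178.25 = 104.75 and Ps = 751/7 + (1/7)·178.25 = 132.75.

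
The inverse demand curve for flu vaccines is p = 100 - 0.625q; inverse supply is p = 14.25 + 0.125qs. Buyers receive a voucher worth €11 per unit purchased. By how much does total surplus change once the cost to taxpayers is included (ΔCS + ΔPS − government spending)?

Net change in total surplus = -242/3

Pre-subsidy: 100 - 0.625q = 14.25 + 0.125q gives q* = 343/3 and p* = 685/24.
With the rebate, buyers effectively pay pb = ps − 11, where ps is the price sellers receive.
On the curves, pb = 100 - 0.625q and ps = 14.25 + 0.125q; the wedge ps − pb = 11 gives 14.25 + 0.125q − (100 - 0.625q) = 11, so q' = 129.
Then pb = 100 − 0.625·129 = 19.375 and ps = 14.25 + 0.125·129 = 30.375.
ΔCS = ½(343/3 + 129)(685/24 − 19.375) = 20075/18; ΔPS = ½(343/3 + 129)(30.375 − 685/24) = 4015/18.
Government spending = 11 × 129 = 1419.
Net change = 20075/18 + 4015/18 − 1419 = -242/3. The loss equals the DWL triangle ½·11·44/3.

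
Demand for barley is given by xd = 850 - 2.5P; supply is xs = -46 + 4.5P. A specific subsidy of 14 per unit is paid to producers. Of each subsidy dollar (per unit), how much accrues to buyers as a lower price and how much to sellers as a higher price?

Buyers gain 9 per unit; sellers gain 5 per unit

Pre-subsidy: 850 - 2.5P = -46 + 4.5P gives P* = 128, x* = 530.
With the subsidy, sellers receive Ps = Pb + 14 for each unit, where Pb is the price buyers pay.
Supply in terms of Pb becomes xs = -46 + 4.5(Pb + 14) = 17 + 4.5Pb. Setting this equal to demand: 850 - 2.5Pb = 17 + 4.5Pb, so Pb = 119.
Sellers receive Ps = 119 + 14 = 133; x' = 850 − 2.5·119 = 552.5.
Buyers' price falls by P* − Pb = 128 − 119 = 9; sellers' price rises by Ps − P* = 133 − 128 = 5.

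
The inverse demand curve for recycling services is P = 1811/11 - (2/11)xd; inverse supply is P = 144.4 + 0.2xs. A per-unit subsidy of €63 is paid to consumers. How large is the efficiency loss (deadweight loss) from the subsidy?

Pre-subsidy: 1811/11 - (2/11)x = 144.4 + 0.2x gives x* = 53 and P* = 155.
With the rebate, buyers effectively pay Pb = Ps − 63, where Ps is the price sellers receive.
On the curves, Pb = 1811/11 - (2/11)x and Ps = 144.4 + 0.2x; the wedge Ps − Pb = 63 gives 144.4 + 0.2x − (1811/11 - (2/11)x) = 63, so x' = 218.
Then Pb = 1811/11 − (2/11)·218 = 125 and Ps = 144.4 + 0.2·218 = 188.
The subsidy expands output by 218 − 53 = 165 past the efficient level; on those units the gap between marginal cost and willingness to pay runs from 0 up to 63.
DWL = ½ × 63 × 165 = 5197.5.

Deadweight loss = €5197.5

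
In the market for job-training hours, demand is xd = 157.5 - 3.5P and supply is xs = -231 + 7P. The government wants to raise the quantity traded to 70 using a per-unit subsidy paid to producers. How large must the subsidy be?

At x = 70, invert demand for the buyer price: Pb = (157.5 − 70)/3.5 = 25; invert supply for the seller price: Ps = (70 − (-231))/7 = 43.
The subsidy must fill the gap: s = Ps − Pb = 43 − 25 = 18.

Required subsidy s = 18 per unit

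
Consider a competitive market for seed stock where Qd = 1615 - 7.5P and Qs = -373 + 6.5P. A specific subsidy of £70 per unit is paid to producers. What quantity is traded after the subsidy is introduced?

Pre-subsidy: 1615 - 7.5P = -373 + 6.5P gives P* = 142, Q* = 550.
With the subsidy, sellers receive Ps = Pb + 70 for each unit, where Pb is the price buyers pay.
Supply in terms of Pb becomes Qs = -373 + 6.5(Pb + 70) = 82 + 6.5Pb. Setting this equal to demand: 1615 - 7.5Pb = 82 + 6.5Pb, so Pb = 109.5.
Sellers receive Ps = 109.5 + 70 = 179.5; Q' = 1615 − 7.5·109.5 = 793.75.

Q' = 793.75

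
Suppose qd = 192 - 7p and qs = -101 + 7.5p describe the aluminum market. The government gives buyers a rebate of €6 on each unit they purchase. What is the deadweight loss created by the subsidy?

Pre-subsidy: 192 - 7p = -101 + 7.5p gives p* = 586/29, q* = 1466/29.
With the rebate, buyers effectively pay pb = ps − 6, where ps is the price sellers receive.
Demand in terms of ps becomes qd = 192 − 7(ps − 6) = 234 - 7ps. Setting this equal to supply: 234 - 7ps = -101 + 7.5ps, so ps = 670/29.
Buyers pay pb = 670/29 − 6 = 496/29; q' = -101 + 7.5·(670/29) = 2096/29.
The subsidy expands output by 2096/29 − 1466/29 = 630/29 past the efficient level; on those units the gap between marginal cost and willingness to pay runs from 0 up to 6.
DWL = ½ × 6 × 630/29 = 1890/29.

Deadweight loss = 1890/29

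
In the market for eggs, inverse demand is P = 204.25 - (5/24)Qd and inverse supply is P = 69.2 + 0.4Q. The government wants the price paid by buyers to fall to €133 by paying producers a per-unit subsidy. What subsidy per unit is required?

At a buyer price of 133, quantity demanded is 980.4 − 4.8·133 = 342.
Sellers supply 342 only when they receive Ps = 69.2 + 0.4·342 = 206.
s = Ps − Pb = 206 − 133 = 73.

Required subsidy s = €73 per unit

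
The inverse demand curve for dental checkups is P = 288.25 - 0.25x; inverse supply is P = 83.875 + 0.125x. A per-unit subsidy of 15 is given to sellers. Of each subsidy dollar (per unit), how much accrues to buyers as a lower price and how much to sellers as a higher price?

Pre-subsidy: 288.25 - 0.25x = 83.875 + 0.125x gives x* = 545 and P* = 152.
With the subsidy, sellers receive Ps = Pb + 15 for each unit, where Pb is the price buyers pay.
On the curves, Pb = 288.25 - 0.25x and Ps = 83.875 + 0.125x; the wedge Ps − Pb = 15 gives 83.875 + 0.125x − (288.25 - 0.25x) = 15, so x' = 585.
Then Pb = 288.25 − 0.25·585 = 142 and Ps = 83.875 + 0.125·585 = 157.
Buyers' price falls by P* − Pb = 152 − 142 = 10; sellers' price rises by Ps − P* = 157 − 152 = 5.

Buyers gain 10 per unit; sellers gain 5 per unit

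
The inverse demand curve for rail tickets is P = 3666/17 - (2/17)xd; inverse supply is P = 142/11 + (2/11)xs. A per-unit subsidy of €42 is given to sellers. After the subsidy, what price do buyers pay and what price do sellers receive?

Buyers pay €119.5; sellers receive €161.5

Pre-subsidy: 3666/17 - (2/17)x = 142/11 + (2/11)x gives x* = 677 and P* = 136.
With the subsidy, sellers receive Ps = Pb + 42 for each unit, where Pb is the price buyers pay.
On the curves, Pb = 3666/17 - (2/17)x and Ps = 142/11 + (2/11)x; the wedge Ps − Pb = 42 gives 142/11 + (2/11)x − (3666/17 - (2/17)x) = 42, so x' = 817.25.
Then Pb = 3666/17 − (2/17)·817.25 = 119.5 and Ps = 142/11 + (2/11)·817.25 = 161.5.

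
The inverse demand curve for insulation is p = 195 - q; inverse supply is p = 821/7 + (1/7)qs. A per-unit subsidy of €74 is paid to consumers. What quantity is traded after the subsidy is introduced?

q' = 132.75

Pre-subsidy: 195 - q = 821/7 + (1/7)q gives q* = 68 and p* = 127.
With the rebate, buyers effectively pay pb = ps − 74, where ps is the price sellers receive.
On the curves, pb = 195 - q and ps = 821/7 + (1/7)q; the wedge ps − pb = 74 gives 821/7 + (1/7)q − (195 - q) = 74, so q' = 132.75.
Then pb = 195 − 1·132.75 = 62.25 and ps = 821/7 + (1/7)·132.75 = 136.25.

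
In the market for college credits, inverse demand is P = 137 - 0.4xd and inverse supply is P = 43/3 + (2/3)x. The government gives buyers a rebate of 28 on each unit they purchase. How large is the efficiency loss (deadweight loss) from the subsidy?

Pre-subsidy: 137 - 0.4x = 43/3 + (2/3)x gives x* = 115 and P* = 91.
With the rebate, buyers effectively pay Pb = Ps − 28, where Ps is the price sellers receive.
On the curves, Pb = 137 - 0.4x and Ps = 43/3 + (2/3)x; the wedge Ps − Pb = 28 gives 43/3 + (2/3)x − (137 - 0.4x) = 28, so x' = 141.25.
Then Pb = 137 − 0.4·141.25 = 80.5 and Ps = 43/3 + (2/3)·141.25 = 108.5.
The subsidy expands output by 141.25 − 115 = 26.25 past the efficient level; on those units the gap between marginal cost and willingness to pay runs from 0 up to 28.
DWL = ½ × 28 × 26.25 = 367.5.

Deadweight loss = 367.5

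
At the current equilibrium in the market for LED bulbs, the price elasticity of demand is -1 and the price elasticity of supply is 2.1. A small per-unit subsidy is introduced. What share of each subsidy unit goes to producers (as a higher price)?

Producer share = 10/31

For a small subsidy around the equilibrium, the benefit split depends on the relative slopes, which at a point are proportional to the elasticities.
Buyer share = εs/(εs + |εd|) = 2.1/(2.1 + 1) = 21/31; seller share = |εd|/(εs + |εd|) = 10/31.
So producers capture 10/31 of the subsidy.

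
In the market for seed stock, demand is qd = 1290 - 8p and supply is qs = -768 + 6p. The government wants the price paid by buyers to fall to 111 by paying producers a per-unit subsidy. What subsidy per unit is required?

Required subsidy s = 84 per unit

At a buyer price of 111, quantity demanded is 1290 − 8·111 = 402.
Sellers supply 402 only when they receive ps with -768 + 6·ps = 402, i.e. ps = 195.
s = ps − pb = 195 − 111 = 84.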